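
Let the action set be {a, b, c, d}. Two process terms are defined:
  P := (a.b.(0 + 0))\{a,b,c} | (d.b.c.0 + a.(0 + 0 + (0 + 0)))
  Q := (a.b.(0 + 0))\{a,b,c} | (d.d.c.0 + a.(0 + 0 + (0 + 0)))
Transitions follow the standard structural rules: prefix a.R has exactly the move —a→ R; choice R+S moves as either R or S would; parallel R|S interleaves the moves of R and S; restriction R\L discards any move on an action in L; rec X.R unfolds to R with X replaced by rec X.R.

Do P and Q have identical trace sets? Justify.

traces(P) ≠ traces(Q) — witness ⟨db⟩

Reachable graph of P (5 states):
  m0 = (a.b.(0 + 0))\{a,b,c} | (d.b.c.0 + a.(0 + 0 + (0 + 0))) has moves ··a··> m1, ··d··> m2
  m1 = (a.b.(0 + 0))\{a,b,c} | (0 + 0 + (0 + 0)) has moves ·
  m2 = (a.b.(0 + 0))\{a,b,c} | b.c.0 has moves ··b··> m3
  m3 = (a.b.(0 + 0))\{a,b,c} | c.0 has moves ··c··> m4
  m4 = (a.b.(0 + 0))\{a,b,c} | 0 has moves ·
Reachable graph of Q (5 states):
  n0 = (a.b.(0 + 0))\{a,b,c} | (d.d.c.0 + a.(0 + 0 + (0 + 0))) has moves ··a··> n1, ··d··> n2
  n1 = (a.b.(0 + 0))\{a,b,c} | (0 + 0 + (0 + 0)) has moves ·
  n2 = (a.b.(0 + 0))\{a,b,c} | d.c.0 has moves ··d··> n3
  n3 = (a.b.(0 + 0))\{a,b,c} | c.0 has moves ··c··> n4
  n4 = (a.b.(0 + 0))\{a,b,c} | 0 has moves ·
Executing db from P (initial set {m0}):
  step 1 (d): {m2}
  step 2 (b): {m3}
  ✓ P
Executing db from Q (initial set {n0}):
  step 1 (d): {n2}
  step 2 (b): no successor for Q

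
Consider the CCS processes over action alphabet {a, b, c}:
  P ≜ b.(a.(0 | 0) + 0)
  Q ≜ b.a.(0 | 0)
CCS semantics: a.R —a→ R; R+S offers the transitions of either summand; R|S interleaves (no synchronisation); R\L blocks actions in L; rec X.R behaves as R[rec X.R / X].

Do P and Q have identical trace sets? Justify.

P's transition system — 3 states:
  u0 = b.(a.(0 | 0) + 0) → =b=> u1
  u1 = a.(0 | 0) + 0 → =a=> u2
  u2 = 0 | 0 → (no moves)
Q's transition system — 3 states:
  v0 = b.a.(0 | 0) → =b=> v1
  v1 = a.(0 | 0) → =a=> v2
  v2 = 0 | 0 → (no moves)
Bisimilarity quotient blocks:
  B0 = {u0, v0}
  B1 = {u1, v1}
  B2 = {u2, v2}
u0 ∈ B0, v0 ∈ B0 → same block
Bisimilar ⇒ trace-equivalent.

trace-equivalent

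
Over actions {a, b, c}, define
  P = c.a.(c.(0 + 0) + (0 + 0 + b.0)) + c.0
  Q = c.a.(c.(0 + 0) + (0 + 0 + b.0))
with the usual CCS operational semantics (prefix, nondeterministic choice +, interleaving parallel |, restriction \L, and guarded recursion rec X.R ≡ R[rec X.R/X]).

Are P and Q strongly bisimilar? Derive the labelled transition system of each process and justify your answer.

NO

P's transition system — 5 states:
  s0 = c.a.(c.(0 + 0) + (0 + 0 + b.0)) + c.0 has moves =c=> s1, =c=> s2
  s1 = 0 has moves stopped
  s2 = a.(c.(0 + 0) + (0 + 0 + b.0)) has moves =a=> s3
  s3 = c.(0 + 0) + (0 + 0 + b.0) has moves =b=> s1, =c=> s4
  s4 = 0 + 0 has moves stopped
Q's transition system — 5 states:
  t0 = c.a.(c.(0 + 0) + (0 + 0 + b.0)) has moves =c=> t1
  t1 = a.(c.(0 + 0) + (0 + 0 + b.0)) has moves =a=> t2
  t2 = c.(0 + 0) + (0 + 0 + b.0) has moves =b=> t3, =c=> t4
  t3 = 0 has moves stopped
  t4 = 0 + 0 has moves stopped
Bisimilarity quotient blocks:
  B0 = {s0}
  B1 = {s2, t1}
  B2 = {s3, t2}
  B3 = {s1, s4, t3, t4}
  B4 = {t0}
s0 ∈ B0, t0 ∈ B4 → different blocks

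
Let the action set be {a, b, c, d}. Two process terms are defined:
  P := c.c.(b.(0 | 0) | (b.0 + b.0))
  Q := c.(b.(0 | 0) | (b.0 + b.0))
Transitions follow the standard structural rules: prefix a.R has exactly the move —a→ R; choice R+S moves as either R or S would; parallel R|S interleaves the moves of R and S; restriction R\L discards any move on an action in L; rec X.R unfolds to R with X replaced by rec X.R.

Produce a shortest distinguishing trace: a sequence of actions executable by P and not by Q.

LTS(P): 6 reachable states
  m0 = c.c.(b.(0 | 0) | (b.0 + b.0)) ⊢ —c→ m1
  m1 = c.(b.(0 | 0) | (b.0 + b.0)) ⊢ —c→ m2
  m2 = b.(0 | 0) | (b.0 + b.0) ⊢ —b→ m3, —b→ m4
  m3 = 0 | 0 | (b.0 + b.0) ⊢ —b→ m5
  m4 = b.(0 | 0) | 0 ⊢ —b→ m5
  m5 = 0 | 0 | 0 ⊢ deadlocked
LTS(Q): 5 reachable states
  n0 = c.(b.(0 | 0) | (b.0 + b.0)) ⊢ —c→ n1
  n1 = b.(0 | 0) | (b.0 + b.0) ⊢ —b→ n2, —b→ n3
  n2 = 0 | 0 | (b.0 + b.0) ⊢ —b→ n4
  n3 = b.(0 | 0) | 0 ⊢ —b→ n4
  n4 = 0 | 0 | 0 ⊢ deadlocked
Trace ⟨cc⟩ through P, begin at {m0}:
  after c @ step 1: {m1}
  after c @ step 2: {m2}
  P completes σ.
Trace ⟨cc⟩ through Q, begin at {n0}:
  after c @ step 1: {n1}
  after c @ step 2: ∅ (Q stuck)

cc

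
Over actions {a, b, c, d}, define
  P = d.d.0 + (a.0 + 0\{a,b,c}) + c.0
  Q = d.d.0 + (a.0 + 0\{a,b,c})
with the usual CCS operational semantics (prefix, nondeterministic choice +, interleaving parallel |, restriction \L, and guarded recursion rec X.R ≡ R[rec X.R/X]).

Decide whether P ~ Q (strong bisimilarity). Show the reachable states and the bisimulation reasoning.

NO

LTS(P): 3 reachable states
  p0 = d.d.0 + (a.0 + 0\{a,b,c}) + c.0 has moves -a-> p1, -c-> p1, -d-> p2
  p1 = 0 has moves deadlocked
  p2 = d.0 has moves -d-> p1
LTS(Q): 3 reachable states
  q0 = d.d.0 + (a.0 + 0\{a,b,c}) has moves -a-> q1, -d-> q2
  q1 = 0 has moves deadlocked
  q2 = d.0 has moves -d-> q1
Coarsest stable partition (strong bisimilarity classes):
  B0 = {p0}
  B1 = {p1, q1}
  B2 = {p2, q2}
  B3 = {q0}
p0 ∈ B0, q0 ∈ B3 → different blocks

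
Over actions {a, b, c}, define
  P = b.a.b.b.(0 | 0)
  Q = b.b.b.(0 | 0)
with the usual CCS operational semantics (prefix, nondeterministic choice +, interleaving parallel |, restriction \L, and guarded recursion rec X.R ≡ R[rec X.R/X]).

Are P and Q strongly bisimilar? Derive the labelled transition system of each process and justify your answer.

not bisimilar

Reachable graph of P (5 states):
  p0 = b.a.b.b.(0 | 0) → ··b··> p1
  p1 = a.b.b.(0 | 0) → ··a··> p2
  p2 = b.b.(0 | 0) → ··b··> p3
  p3 = b.(0 | 0) → ··b··> p4
  p4 = 0 | 0 → stopped
Reachable graph of Q (4 states):
  q0 = b.b.b.(0 | 0) → ··b··> q1
  q1 = b.b.(0 | 0) → ··b··> q2
  q2 = b.(0 | 0) → ··b··> q3
  q3 = 0 | 0 → stopped
Partition-refinement fixed point:
  B0 = {p0}
  B1 = {p1}
  B2 = {p2, q1}
  B3 = {p3, q2}
  B4 = {p4, q3}
  B5 = {q0}
p0 ∈ B0, q0 ∈ B5 → different blocks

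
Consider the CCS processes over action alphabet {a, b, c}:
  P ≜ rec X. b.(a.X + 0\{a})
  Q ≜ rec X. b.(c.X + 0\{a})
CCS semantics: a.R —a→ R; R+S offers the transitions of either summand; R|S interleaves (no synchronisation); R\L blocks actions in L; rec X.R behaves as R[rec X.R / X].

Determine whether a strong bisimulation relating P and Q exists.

Reachable graph of P (2 states):
  u0 = rec X. b.(a.X + 0\{a}) ⊢ —b→ u1
  u1 = a.(rec X. b.(a.X + 0\{a})) + 0\{a} ⊢ —a→ u0
Reachable graph of Q (2 states):
  v0 = rec X. b.(c.X + 0\{a}) ⊢ —b→ v1
  v1 = c.(rec X. b.(c.X + 0\{a})) + 0\{a} ⊢ —c→ v0
Partition-refinement fixed point:
  B0 = {u0}
  B1 = {u1}
  B2 = {v0}
  B3 = {v1}
u0 ∈ B0, v0 ∈ B2 → different blocks

NO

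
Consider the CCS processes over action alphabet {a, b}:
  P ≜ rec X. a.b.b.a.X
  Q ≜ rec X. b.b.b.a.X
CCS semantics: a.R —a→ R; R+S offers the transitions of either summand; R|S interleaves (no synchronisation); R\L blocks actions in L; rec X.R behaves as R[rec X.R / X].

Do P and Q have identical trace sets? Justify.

traces(P) ≠ traces(Q) — witness ⟨a⟩

LTS(P): 4 reachable states
  u0 = rec X. a.b.b.a.X | -a-> u1
  u1 = b.b.a.(rec X. a.b.b.a.X) | -b-> u2
  u2 = b.a.(rec X. a.b.b.a.X) | -b-> u3
  u3 = a.(rec X. a.b.b.a.X) | -a-> u0
LTS(Q): 4 reachable states
  v0 = rec X. b.b.b.a.X | -b-> v1
  v1 = b.b.a.(rec X. b.b.b.a.X) | -b-> v2
  v2 = b.a.(rec X. b.b.b.a.X) | -b-> v3
  v3 = a.(rec X. b.b.b.a.X) | -a-> v0
Run σ = ⟨a⟩ on P: start {u0}
  step 1 (a): {u1}
  — P admits the full trace.
Run σ = ⟨a⟩ on Q: start {v0}
  step 1 (a): ∅  — Q cannot continue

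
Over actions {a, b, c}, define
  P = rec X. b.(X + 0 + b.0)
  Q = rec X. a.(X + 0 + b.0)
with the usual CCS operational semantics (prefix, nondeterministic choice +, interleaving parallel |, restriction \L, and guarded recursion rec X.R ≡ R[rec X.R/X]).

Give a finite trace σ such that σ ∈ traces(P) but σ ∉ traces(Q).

Reachable graph of P (3 states):
  u0 = rec X. b.(X + 0 + b.0) has moves --b--▸ u1
  u1 = (rec X. b.(X + 0 + b.0)) + 0 + b.0 has moves --b--▸ u1, --b--▸ u2
  u2 = 0 has moves ∅
Reachable graph of Q (3 states):
  v0 = rec X. a.(X + 0 + b.0) has moves --a--▸ v1
  v1 = (rec X. a.(X + 0 + b.0)) + 0 + b.0 has moves --a--▸ v1, --b--▸ v2
  v2 = 0 has moves ∅
Executing b from P (initial set {u0}):
  after b @ step 1: {u1}
  ✓ P
Executing b from Q (initial set {v0}):
  after b @ step 1: ∅  — Q cannot continue

b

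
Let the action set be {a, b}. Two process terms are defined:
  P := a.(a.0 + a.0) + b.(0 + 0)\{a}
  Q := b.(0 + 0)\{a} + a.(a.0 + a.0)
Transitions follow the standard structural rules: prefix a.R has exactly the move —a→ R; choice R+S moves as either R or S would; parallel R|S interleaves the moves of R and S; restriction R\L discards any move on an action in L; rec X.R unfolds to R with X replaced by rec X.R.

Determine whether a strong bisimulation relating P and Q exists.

LTS(P): 4 reachable states
  p0 = a.(a.0 + a.0) + b.(0 + 0)\{a} has moves --a--▸ p1, --b--▸ p2
  p1 = a.0 + a.0 has moves --a--▸ p3
  p2 = (0 + 0)\{a} has moves stopped
  p3 = 0 has moves stopped
LTS(Q): 4 reachable states
  q0 = b.(0 + 0)\{a} + a.(a.0 + a.0) has moves --a--▸ q1, --b--▸ q2
  q1 = a.0 + a.0 has moves --a--▸ q3
  q2 = (0 + 0)\{a} has moves stopped
  q3 = 0 has moves stopped
Bisimilarity quotient blocks:
  B0 = {p0, q0}
  B1 = {p1, q1}
  B2 = {p2, p3, q2, q3}
p0 ∈ B0, q0 ∈ B0 → same block

bisimilar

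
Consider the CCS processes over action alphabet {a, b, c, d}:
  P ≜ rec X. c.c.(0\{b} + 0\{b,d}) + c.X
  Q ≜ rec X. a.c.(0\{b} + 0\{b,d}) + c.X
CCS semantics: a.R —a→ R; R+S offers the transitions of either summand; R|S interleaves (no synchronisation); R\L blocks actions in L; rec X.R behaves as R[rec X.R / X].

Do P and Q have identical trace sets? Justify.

Reachable graph of P (3 states):
  m0 = rec X. c.c.(0\{b} + 0\{b,d}) + c.X has moves —c→ m0, —c→ m1
  m1 = c.(0\{b} + 0\{b,d}) has moves —c→ m2
  m2 = 0\{b} + 0\{b,d} has moves deadlocked
Reachable graph of Q (3 states):
  n0 = rec X. a.c.(0\{b} + 0\{b,d}) + c.X has moves —a→ n1, —c→ n0
  n1 = c.(0\{b} + 0\{b,d}) has moves —c→ n2
  n2 = 0\{b} + 0\{b,d} has moves deadlocked
Run σ = ⟨a⟩ on Q: start {n0}
  step 1 (a): {n1}
  — Q admits the full trace.
Run σ = ⟨a⟩ on P: start {m0}
  step 1 (a): no successor for P

trace-distinct — witness ⟨a⟩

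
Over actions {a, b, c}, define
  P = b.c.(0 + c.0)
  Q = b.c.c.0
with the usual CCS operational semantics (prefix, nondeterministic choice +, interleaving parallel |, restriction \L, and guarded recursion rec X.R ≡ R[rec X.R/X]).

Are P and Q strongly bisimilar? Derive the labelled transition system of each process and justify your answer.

YES

P's transition system — 4 states:
  u0 = b.c.(0 + c.0) | --b--▸ u1
  u1 = c.(0 + c.0) | --c--▸ u2
  u2 = 0 + c.0 | --c--▸ u3
  u3 = 0 | stopped
Q's transition system — 4 states:
  v0 = b.c.c.0 | --b--▸ v1
  v1 = c.c.0 | --c--▸ v2
  v2 = c.0 | --c--▸ v3
  v3 = 0 | stopped
Coarsest stable partition (strong bisimilarity classes):
  B0 = {u0, v0}
  B1 = {u1, v1}
  B2 = {u2, v2}
  B3 = {u3, v3}
u0 ∈ B0, v0 ∈ B0 → same block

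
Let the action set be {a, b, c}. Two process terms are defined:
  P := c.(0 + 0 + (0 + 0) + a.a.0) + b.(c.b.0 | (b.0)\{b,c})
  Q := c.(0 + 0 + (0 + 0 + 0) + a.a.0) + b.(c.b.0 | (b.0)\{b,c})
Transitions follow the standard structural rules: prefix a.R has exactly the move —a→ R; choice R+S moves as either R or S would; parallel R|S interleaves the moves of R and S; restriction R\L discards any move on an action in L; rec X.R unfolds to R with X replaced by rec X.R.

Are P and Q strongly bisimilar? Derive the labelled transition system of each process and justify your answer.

bisimilar

P's transition system — 7 states:
  p0 = c.(0 + 0 + (0 + 0) + a.a.0) + b.(c.b.0 | (b.0)\{b,c}) :: —b→ p1, —c→ p2
  p1 = c.b.0 | (b.0)\{b,c} :: —c→ p3
  p2 = 0 + 0 + (0 + 0) + a.a.0 :: —a→ p4
  p3 = b.0 | (b.0)\{b,c} :: —b→ p5
  p4 = a.0 :: —a→ p6
  p5 = 0 | (b.0)\{b,c} :: ∅
  p6 = 0 :: ∅
Q's transition system — 7 states:
  q0 = c.(0 + 0 + (0 + 0 + 0) + a.a.0) + b.(c.b.0 | (b.0)\{b,c}) :: —b→ q1, —c→ q2
  q1 = c.b.0 | (b.0)\{b,c} :: —c→ q3
  q2 = 0 + 0 + (0 + 0 + 0) + a.a.0 :: —a→ q4
  q3 = b.0 | (b.0)\{b,c} :: —b→ q5
  q4 = a.0 :: —a→ q6
  q5 = 0 | (b.0)\{b,c} :: ∅
  q6 = 0 :: ∅
Coarsest stable partition (strong bisimilarity classes):
  B0 = {p0, q0}
  B1 = {p1, q1}
  B2 = {p3, q3}
  B3 = {p5, p6, q5, q6}
  B4 = {p2, q2}
  B5 = {p4, q4}
p0 ∈ B0, q0 ∈ B0 → same block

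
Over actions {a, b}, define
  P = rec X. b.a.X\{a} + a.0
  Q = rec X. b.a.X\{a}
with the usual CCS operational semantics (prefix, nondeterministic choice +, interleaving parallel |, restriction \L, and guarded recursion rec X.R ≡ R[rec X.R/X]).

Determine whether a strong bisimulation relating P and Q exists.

P ≁ Q

Reachable graph of P (5 states):
  u0 = rec X. b.a.X\{a} + a.0 ⊢ -a-> u1, -b-> u2
  u1 = 0 ⊢ stopped
  u2 = a.(rec X. b.a.X\{a} + a.0)\{a} ⊢ -a-> u3
  u3 = (rec X. b.a.X\{a} + a.0)\{a} ⊢ -b-> u4
  u4 = (a.(rec X. b.a.X\{a} + a.0)\{a})\{a} ⊢ stopped
Reachable graph of Q (4 states):
  v0 = rec X. b.a.X\{a} ⊢ -b-> v1
  v1 = a.(rec X. b.a.X\{a})\{a} ⊢ -a-> v2
  v2 = (rec X. b.a.X\{a})\{a} ⊢ -b-> v3
  v3 = (a.(rec X. b.a.X\{a})\{a})\{a} ⊢ stopped
Coarsest stable partition (strong bisimilarity classes):
  B0 = {u0}
  B1 = {u2, v1}
  B2 = {u3, v2}
  B3 = {u1, u4, v3}
  B4 = {v0}
u0 ∈ B0, v0 ∈ B4 → different blocks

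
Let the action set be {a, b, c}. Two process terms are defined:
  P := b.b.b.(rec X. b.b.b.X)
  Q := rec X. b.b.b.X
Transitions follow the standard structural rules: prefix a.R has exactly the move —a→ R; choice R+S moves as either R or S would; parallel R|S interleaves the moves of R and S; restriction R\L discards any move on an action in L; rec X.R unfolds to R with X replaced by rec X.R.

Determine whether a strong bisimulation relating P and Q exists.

P ~ Q

LTS(P): 4 reachable states
  m0 = b.b.b.(rec X. b.b.b.X) → --b--▸ m1
  m1 = b.b.(rec X. b.b.b.X) → --b--▸ m2
  m2 = b.(rec X. b.b.b.X) → --b--▸ m3
  m3 = rec X. b.b.b.X → --b--▸ m1
LTS(Q): 3 reachable states
  n0 = rec X. b.b.b.X → --b--▸ n1
  n1 = b.b.(rec X. b.b.b.X) → --b--▸ n2
  n2 = b.(rec X. b.b.b.X) → --b--▸ n0
Coarsest stable partition (strong bisimilarity classes):
  B0 = {m0, m1, m2, m3, n0, n1, n2}
m0 ∈ B0, n0 ∈ B0 → same block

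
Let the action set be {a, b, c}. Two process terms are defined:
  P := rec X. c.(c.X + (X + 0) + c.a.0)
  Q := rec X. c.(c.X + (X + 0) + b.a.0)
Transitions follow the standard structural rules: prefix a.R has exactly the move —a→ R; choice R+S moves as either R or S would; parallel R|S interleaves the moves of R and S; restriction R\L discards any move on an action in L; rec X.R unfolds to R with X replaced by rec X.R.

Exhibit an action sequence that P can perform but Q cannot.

LTS(P): 4 reachable states
  s0 = rec X. c.(c.X + (X + 0) + c.a.0) → -c-> s1
  s1 = c.(rec X. c.(c.X + (X + 0) + c.a.0)) + ((rec X. c.(c.X + (X + 0) + c.a.0)) + 0) + c.a.0 → -c-> s0, -c-> s1, -c-> s2
  s2 = a.0 → -a-> s3
  s3 = 0 → deadlocked
LTS(Q): 4 reachable states
  t0 = rec X. c.(c.X + (X + 0) + b.a.0) → -c-> t1
  t1 = c.(rec X. c.(c.X + (X + 0) + b.a.0)) + ((rec X. c.(c.X + (X + 0) + b.a.0)) + 0) + b.a.0 → -b-> t2, -c-> t0, -c-> t1
  t2 = a.0 → -a-> t3
  t3 = 0 → deadlocked
Run σ = ⟨cca⟩ on P: start {s0}
  after c @ step 1: {s1}
  after c @ step 2: {s0, s1, s2}
  after a @ step 3: {s3}
  ✓ P
Run σ = ⟨cca⟩ on Q: start {t0}
  after c @ step 1: {t1}
  after c @ step 2: {t0, t1}
  after a @ step 3: ∅ (Q stuck)

cca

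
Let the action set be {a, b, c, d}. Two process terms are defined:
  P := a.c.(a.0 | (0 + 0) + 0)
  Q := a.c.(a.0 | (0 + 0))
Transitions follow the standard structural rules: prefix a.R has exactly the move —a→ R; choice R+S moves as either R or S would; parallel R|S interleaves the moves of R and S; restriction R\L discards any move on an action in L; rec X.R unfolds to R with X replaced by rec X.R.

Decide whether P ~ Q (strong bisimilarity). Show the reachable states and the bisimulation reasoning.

YES

P's transition system — 4 states:
  u0 = a.c.(a.0 | (0 + 0) + 0) :: -a-> u1
  u1 = c.(a.0 | (0 + 0) + 0) :: -c-> u2
  u2 = a.0 | (0 + 0) + 0 :: -a-> u3
  u3 = 0 | (0 + 0) :: ∅
Q's transition system — 4 states:
  v0 = a.c.(a.0 | (0 + 0)) :: -a-> v1
  v1 = c.(a.0 | (0 + 0)) :: -c-> v2
  v2 = a.0 | (0 + 0) :: -a-> v3
  v3 = 0 | (0 + 0) :: ∅
Coarsest stable partition (strong bisimilarity classes):
  B0 = {u0, v0}
  B1 = {u1, v1}
  B2 = {u2, v2}
  B3 = {u3, v3}
u0 ∈ B0, v0 ∈ B0 → same block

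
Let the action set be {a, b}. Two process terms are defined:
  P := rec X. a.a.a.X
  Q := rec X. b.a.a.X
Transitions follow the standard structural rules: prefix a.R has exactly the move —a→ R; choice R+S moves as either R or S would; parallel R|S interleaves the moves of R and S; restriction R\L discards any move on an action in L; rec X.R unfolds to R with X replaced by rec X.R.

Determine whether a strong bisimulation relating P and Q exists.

LTS(P): 3 reachable states
  u0 = rec X. a.a.a.X has moves -a-> u1
  u1 = a.a.(rec X. a.a.a.X) has moves -a-> u2
  u2 = a.(rec X. a.a.a.X) has moves -a-> u0
LTS(Q): 3 reachable states
  v0 = rec X. b.a.a.X has moves -b-> v1
  v1 = a.a.(rec X. b.a.a.X) has moves -a-> v2
  v2 = a.(rec X. b.a.a.X) has moves -a-> v0
Partition-refinement fixed point:
  B0 = {u0, u1, u2}
  B1 = {v0}
  B2 = {v1}
  B3 = {v2}
u0 ∈ B0, v0 ∈ B1 → different blocks

NO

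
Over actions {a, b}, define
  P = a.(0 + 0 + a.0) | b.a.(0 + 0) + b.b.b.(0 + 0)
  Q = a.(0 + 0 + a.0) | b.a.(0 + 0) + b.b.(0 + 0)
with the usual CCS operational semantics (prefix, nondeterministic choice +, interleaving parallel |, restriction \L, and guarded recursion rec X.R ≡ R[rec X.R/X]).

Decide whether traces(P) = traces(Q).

NO — witness ⟨bbb⟩

LTS(P): 12 reachable states
  p0 = a.(0 + 0 + a.0) | b.a.(0 + 0) + b.b.b.(0 + 0) :: —a→ p1, —b→ p2, —b→ p3
  p1 = (0 + 0 + a.0) | b.a.(0 + 0) :: —a→ p4, —b→ p5
  p2 = a.(0 + 0 + a.0) | a.(0 + 0) :: —a→ p5, —a→ p6
  p3 = b.b.(0 + 0) :: —b→ p7
  p4 = 0 | b.a.(0 + 0) :: —b→ p8
  p5 = (0 + 0 + a.0) | a.(0 + 0) :: —a→ p8, —a→ p9
  p6 = a.(0 + 0 + a.0) | (0 + 0) :: —a→ p9
  p7 = b.(0 + 0) :: —b→ p10
  p8 = 0 | a.(0 + 0) :: —a→ p11
  p9 = (0 + 0 + a.0) | (0 + 0) :: —a→ p11
  p10 = 0 + 0 :: ·
  p11 = 0 | (0 + 0) :: ·
LTS(Q): 11 reachable states
  q0 = a.(0 + 0 + a.0) | b.a.(0 + 0) + b.b.(0 + 0) :: —a→ q1, —b→ q2, —b→ q3
  q1 = (0 + 0 + a.0) | b.a.(0 + 0) :: —a→ q4, —b→ q5
  q2 = a.(0 + 0 + a.0) | a.(0 + 0) :: —a→ q5, —a→ q6
  q3 = b.(0 + 0) :: —b→ q7
  q4 = 0 | b.a.(0 + 0) :: —b→ q8
  q5 = (0 + 0 + a.0) | a.(0 + 0) :: —a→ q8, —a→ q9
  q6 = a.(0 + 0 + a.0) | (0 + 0) :: —a→ q9
  q7 = 0 + 0 :: ·
  q8 = 0 | a.(0 + 0) :: —a→ q10
  q9 = (0 + 0 + a.0) | (0 + 0) :: —a→ q10
  q10 = 0 | (0 + 0) :: ·
Trace ⟨bbb⟩ through P, begin at {p0}:
  step 1 (b): {p2, p3}
  step 2 (b): {p7}
  step 3 (b): {p10}
  P completes σ.
Trace ⟨bbb⟩ through Q, begin at {q0}:
  step 1 (b): {q2, q3}
  step 2 (b): {q7}
  step 3 (b): ∅ (Q stuck)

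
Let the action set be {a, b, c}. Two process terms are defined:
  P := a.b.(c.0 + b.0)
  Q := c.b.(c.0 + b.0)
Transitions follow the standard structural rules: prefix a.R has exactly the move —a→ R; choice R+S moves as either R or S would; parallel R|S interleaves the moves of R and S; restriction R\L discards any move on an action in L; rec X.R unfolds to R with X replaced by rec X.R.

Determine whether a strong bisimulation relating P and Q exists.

P's transition system — 4 states:
  s0 = a.b.(c.0 + b.0) → —a→ s1
  s1 = b.(c.0 + b.0) → —b→ s2
  s2 = c.0 + b.0 → —b→ s3, —c→ s3
  s3 = 0 → stopped
Q's transition system — 4 states:
  t0 = c.b.(c.0 + b.0) → —c→ t1
  t1 = b.(c.0 + b.0) → —b→ t2
  t2 = c.0 + b.0 → —b→ t3, —c→ t3
  t3 = 0 → stopped
Partition-refinement fixed point:
  B0 = {s0}
  B1 = {s1, t1}
  B2 = {s2, t2}
  B3 = {s3, t3}
  B4 = {t0}
s0 ∈ B0, t0 ∈ B4 → different blocks

NO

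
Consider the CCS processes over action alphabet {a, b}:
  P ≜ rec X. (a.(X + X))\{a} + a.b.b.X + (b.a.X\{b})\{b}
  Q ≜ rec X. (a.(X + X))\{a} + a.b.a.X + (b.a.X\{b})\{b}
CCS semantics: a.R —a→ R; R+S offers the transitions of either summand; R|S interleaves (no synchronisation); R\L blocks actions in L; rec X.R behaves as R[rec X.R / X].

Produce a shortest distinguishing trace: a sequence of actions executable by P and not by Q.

Reachable graph of P (3 states):
  s0 = rec X. (a.(X + X))\{a} + a.b.b.X + (b.a.X\{b})\{b} has moves —a→ s1
  s1 = b.b.(rec X. (a.(X + X))\{a} + a.b.b.X + (b.a.X\{b})\{b}) has moves —b→ s2
  s2 = b.(rec X. (a.(X + X))\{a} + a.b.b.X + (b.a.X\{b})\{b}) has moves —b→ s0
Reachable graph of Q (3 states):
  t0 = rec X. (a.(X + X))\{a} + a.b.a.X + (b.a.X\{b})\{b} has moves —a→ t1
  t1 = b.a.(rec X. (a.(X + X))\{a} + a.b.a.X + (b.a.X\{b})\{b}) has moves —b→ t2
  t2 = a.(rec X. (a.(X + X))\{a} + a.b.a.X + (b.a.X\{b})\{b}) has moves —a→ t0
Trace ⟨abb⟩ through P, begin at {s0}:
  [1] a ⇒ {s1}
  [2] b ⇒ {s2}
  [3] b ⇒ {s0}
  P completes σ.
Trace ⟨abb⟩ through Q, begin at {t0}:
  [1] a ⇒ {t1}
  [2] b ⇒ {t2}
  [3] b ⇒ no successor for Q

abb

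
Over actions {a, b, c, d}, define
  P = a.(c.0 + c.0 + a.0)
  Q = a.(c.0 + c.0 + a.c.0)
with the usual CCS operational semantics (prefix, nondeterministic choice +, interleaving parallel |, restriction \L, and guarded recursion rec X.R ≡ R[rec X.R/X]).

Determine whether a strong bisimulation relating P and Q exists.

LTS(P): 3 reachable states
  m0 = a.(c.0 + c.0 + a.0) → =a=> m1
  m1 = c.0 + c.0 + a.0 → =a=> m2, =c=> m2
  m2 = 0 → (no moves)
LTS(Q): 4 reachable states
  n0 = a.(c.0 + c.0 + a.c.0) → =a=> n1
  n1 = c.0 + c.0 + a.c.0 → =a=> n2, =c=> n3
  n2 = c.0 → =c=> n3
  n3 = 0 → (no moves)
Coarsest stable partition (strong bisimilarity classes):
  B0 = {m0}
  B1 = {m1}
  B2 = {m2, n3}
  B3 = {n0}
  B4 = {n1}
  B5 = {n2}
m0 ∈ B0, n0 ∈ B3 → different blocks

NO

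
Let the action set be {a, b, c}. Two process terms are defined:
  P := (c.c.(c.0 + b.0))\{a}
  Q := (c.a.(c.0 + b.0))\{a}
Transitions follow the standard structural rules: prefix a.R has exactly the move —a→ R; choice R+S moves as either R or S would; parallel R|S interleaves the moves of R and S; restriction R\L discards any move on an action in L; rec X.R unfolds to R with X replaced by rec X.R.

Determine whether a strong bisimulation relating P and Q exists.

LTS(P): 4 reachable states
  u0 = (c.c.(c.0 + b.0))\{a} | -c-> u1
  u1 = (c.(c.0 + b.0))\{a} | -c-> u2
  u2 = (c.0 + b.0)\{a} | -b-> u3, -c-> u3
  u3 = 0\{a} | stopped
LTS(Q): 2 reachable states
  v0 = (c.a.(c.0 + b.0))\{a} | -c-> v1
  v1 = (a.(c.0 + b.0))\{a} | stopped
Coarsest stable partition (strong bisimilarity classes):
  B0 = {u0}
  B1 = {u1}
  B2 = {u2}
  B3 = {u3, v1}
  B4 = {v0}
u0 ∈ B0, v0 ∈ B4 → different blocks

not bisimilar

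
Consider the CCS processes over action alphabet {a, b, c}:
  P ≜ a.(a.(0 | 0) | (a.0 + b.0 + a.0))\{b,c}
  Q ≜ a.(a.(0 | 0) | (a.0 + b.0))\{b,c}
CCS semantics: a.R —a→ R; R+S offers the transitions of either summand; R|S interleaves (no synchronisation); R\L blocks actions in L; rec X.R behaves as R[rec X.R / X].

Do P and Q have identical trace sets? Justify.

traces(P) = traces(Q)

P's transition system — 5 states:
  m0 = a.(a.(0 | 0) | (a.0 + b.0 + a.0))\{b,c} → —a→ m1
  m1 = (a.(0 | 0) | (a.0 + b.0 + a.0))\{b,c} → —a→ m2, —a→ m3
  m2 = (0 | 0 | (a.0 + b.0 + a.0))\{b,c} → —a→ m4
  m3 = (a.(0 | 0) | 0)\{b,c} → —a→ m4
  m4 = (0 | 0 | 0)\{b,c} → (no moves)
Q's transition system — 5 states:
  n0 = a.(a.(0 | 0) | (a.0 + b.0))\{b,c} → —a→ n1
  n1 = (a.(0 | 0) | (a.0 + b.0))\{b,c} → —a→ n2, —a→ n3
  n2 = (0 | 0 | (a.0 + b.0))\{b,c} → —a→ n4
  n3 = (a.(0 | 0) | 0)\{b,c} → —a→ n4
  n4 = (0 | 0 | 0)\{b,c} → (no moves)
Partition-refinement fixed point:
  B0 = {m0, n0}
  B1 = {m1, n1}
  B2 = {m2, m3, n2, n3}
  B3 = {m4, n4}
m0 ∈ B0, n0 ∈ B0 → same block
Bisimilar ⇒ trace-equivalent.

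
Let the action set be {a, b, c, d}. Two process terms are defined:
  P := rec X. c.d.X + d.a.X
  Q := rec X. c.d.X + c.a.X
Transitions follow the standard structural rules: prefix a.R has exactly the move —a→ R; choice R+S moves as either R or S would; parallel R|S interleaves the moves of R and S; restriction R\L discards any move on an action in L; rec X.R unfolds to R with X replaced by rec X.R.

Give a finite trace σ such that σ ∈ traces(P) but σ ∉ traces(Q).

Reachable graph of P (3 states):
  m0 = rec X. c.d.X + d.a.X :: ··c··> m1, ··d··> m2
  m1 = d.(rec X. c.d.X + d.a.X) :: ··d··> m0
  m2 = a.(rec X. c.d.X + d.a.X) :: ··a··> m0
Reachable graph of Q (3 states):
  n0 = rec X. c.d.X + c.a.X :: ··c··> n1, ··c··> n2
  n1 = a.(rec X. c.d.X + c.a.X) :: ··a··> n0
  n2 = d.(rec X. c.d.X + c.a.X) :: ··d··> n0
Executing d from P (initial set {m0}):
  after d @ step 1: {m2}
  ✓ P
Executing d from Q (initial set {n0}):
  after d @ step 1: ∅ (Q stuck)

d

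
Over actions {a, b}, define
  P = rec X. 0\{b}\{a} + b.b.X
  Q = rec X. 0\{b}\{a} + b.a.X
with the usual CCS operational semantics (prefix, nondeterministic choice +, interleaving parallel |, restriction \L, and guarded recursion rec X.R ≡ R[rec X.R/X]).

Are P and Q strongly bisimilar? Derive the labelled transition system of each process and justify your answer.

not bisimilar

P's transition system — 2 states:
  u0 = rec X. 0\{b}\{a} + b.b.X → --b--▸ u1
  u1 = b.(rec X. 0\{b}\{a} + b.b.X) → --b--▸ u0
Q's transition system — 2 states:
  v0 = rec X. 0\{b}\{a} + b.a.X → --b--▸ v1
  v1 = a.(rec X. 0\{b}\{a} + b.a.X) → --a--▸ v0
Partition-refinement fixed point:
  B0 = {u0, u1}
  B1 = {v0}
  B2 = {v1}
u0 ∈ B0, v0 ∈ B1 → different blocks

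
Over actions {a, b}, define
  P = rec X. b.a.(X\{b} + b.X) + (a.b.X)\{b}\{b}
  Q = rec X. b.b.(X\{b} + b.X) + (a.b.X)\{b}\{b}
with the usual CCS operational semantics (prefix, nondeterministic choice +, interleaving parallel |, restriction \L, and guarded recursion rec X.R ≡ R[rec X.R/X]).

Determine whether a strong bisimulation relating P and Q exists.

P's transition system — 5 states:
  m0 = rec X. b.a.(X\{b} + b.X) + (a.b.X)\{b}\{b} has moves —a→ m1, —b→ m2
  m1 = (b.(rec X. b.a.(X\{b} + b.X) + (a.b.X)\{b}\{b}))\{b}\{b} has moves ·
  m2 = a.((rec X. b.a.(X\{b} + b.X) + (a.b.X)\{b}\{b})\{b} + b.(rec X. b.a.(X\{b} + b.X) + (a.b.X)\{b}\{b})) has moves —a→ m3
  m3 = (rec X. b.a.(X\{b} + b.X) + (a.b.X)\{b}\{b})\{b} + b.(rec X. b.a.(X\{b} + b.X) + (a.b.X)\{b}\{b}) has moves —a→ m4, —b→ m0
  m4 = (b.(rec X. b.a.(X\{b} + b.X) + (a.b.X)\{b}\{b}))\{b}\{b}\{b} has moves ·
Q's transition system — 5 states:
  n0 = rec X. b.b.(X\{b} + b.X) + (a.b.X)\{b}\{b} has moves —a→ n1, —b→ n2
  n1 = (b.(rec X. b.b.(X\{b} + b.X) + (a.b.X)\{b}\{b}))\{b}\{b} has moves ·
  n2 = b.((rec X. b.b.(X\{b} + b.X) + (a.b.X)\{b}\{b})\{b} + b.(rec X. b.b.(X\{b} + b.X) + (a.b.X)\{b}\{b})) has moves —b→ n3
  n3 = (rec X. b.b.(X\{b} + b.X) + (a.b.X)\{b}\{b})\{b} + b.(rec X. b.b.(X\{b} + b.X) + (a.b.X)\{b}\{b}) has moves —a→ n4, —b→ n0
  n4 = (b.(rec X. b.b.(X\{b} + b.X) + (a.b.X)\{b}\{b}))\{b}\{b}\{b} has moves ·
Partition-refinement fixed point:
  B0 = {m0}
  B1 = {m1, m4, n1, n4}
  B2 = {m2}
  B3 = {m3}
  B4 = {n0}
  B5 = {n2}
  B6 = {n3}
m0 ∈ B0, n0 ∈ B4 → different blocks

P ≁ Q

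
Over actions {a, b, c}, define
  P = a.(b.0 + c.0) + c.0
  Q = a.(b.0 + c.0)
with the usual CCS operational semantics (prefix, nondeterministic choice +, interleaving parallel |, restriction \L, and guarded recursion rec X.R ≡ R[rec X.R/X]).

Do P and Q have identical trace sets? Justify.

Reachable graph of P (3 states):
  m0 = a.(b.0 + c.0) + c.0 ⊢ —a→ m1, —c→ m2
  m1 = b.0 + c.0 ⊢ —b→ m2, —c→ m2
  m2 = 0 ⊢ (no moves)
Reachable graph of Q (3 states):
  n0 = a.(b.0 + c.0) ⊢ —a→ n1
  n1 = b.0 + c.0 ⊢ —b→ n2, —c→ n2
  n2 = 0 ⊢ (no moves)
Trace ⟨c⟩ through P, begin at {m0}:
  after c @ step 1: {m2}
  P completes σ.
Trace ⟨c⟩ through Q, begin at {n0}:
  after c @ step 1: no successor for Q

traces(P) ≠ traces(Q) — witness ⟨c⟩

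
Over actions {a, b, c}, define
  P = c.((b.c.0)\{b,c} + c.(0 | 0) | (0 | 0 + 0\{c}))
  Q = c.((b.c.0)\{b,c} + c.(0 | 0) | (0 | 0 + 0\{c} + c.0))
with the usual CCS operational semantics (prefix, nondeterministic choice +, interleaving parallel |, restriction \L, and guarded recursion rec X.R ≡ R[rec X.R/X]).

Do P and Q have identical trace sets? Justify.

LTS(P): 3 reachable states
  p0 = c.((b.c.0)\{b,c} + c.(0 | 0) | (0 | 0 + 0\{c})) has moves --c--▸ p1
  p1 = (b.c.0)\{b,c} + c.(0 | 0) | (0 | 0 + 0\{c}) has moves --c--▸ p2
  p2 = 0 | 0 | (0 | 0 + 0\{c}) has moves ·
LTS(Q): 5 reachable states
  q0 = c.((b.c.0)\{b,c} + c.(0 | 0) | (0 | 0 + 0\{c} + c.0)) has moves --c--▸ q1
  q1 = (b.c.0)\{b,c} + c.(0 | 0) | (0 | 0 + 0\{c} + c.0) has moves --c--▸ q2, --c--▸ q3
  q2 = 0 | 0 | (0 | 0 + 0\{c} + c.0) has moves --c--▸ q4
  q3 = c.(0 | 0) | 0 has moves --c--▸ q4
  q4 = 0 | 0 | 0 has moves ·
Run σ = ⟨ccc⟩ on Q: start {q0}
  after c @ step 1: {q1}
  after c @ step 2: {q2, q3}
  after c @ step 3: {q4}
  — Q admits the full trace.
Run σ = ⟨ccc⟩ on P: start {p0}
  after c @ step 1: {p1}
  after c @ step 2: {p2}
  after c @ step 3: no successor for P

traces(P) ≠ traces(Q) — witness ⟨ccc⟩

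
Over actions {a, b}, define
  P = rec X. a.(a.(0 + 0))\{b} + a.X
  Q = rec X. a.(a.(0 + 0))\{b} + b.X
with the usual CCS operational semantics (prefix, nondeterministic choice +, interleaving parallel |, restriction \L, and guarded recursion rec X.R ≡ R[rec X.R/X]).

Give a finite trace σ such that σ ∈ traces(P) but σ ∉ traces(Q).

Reachable graph of P (3 states):
  m0 = rec X. a.(a.(0 + 0))\{b} + a.X → =a=> m0, =a=> m1
  m1 = (a.(0 + 0))\{b} → =a=> m2
  m2 = (0 + 0)\{b} → ·
Reachable graph of Q (3 states):
  n0 = rec X. a.(a.(0 + 0))\{b} + b.X → =a=> n1, =b=> n0
  n1 = (a.(0 + 0))\{b} → =a=> n2
  n2 = (0 + 0)\{b} → ·
Run σ = ⟨aaa⟩ on P: start {m0}
  [1] a ⇒ {m0, m1}
  [2] a ⇒ {m0, m1, m2}
  [3] a ⇒ {m0, m1, m2}
  — P admits the full trace.
Run σ = ⟨aaa⟩ on Q: start {n0}
  [1] a ⇒ {n1}
  [2] a ⇒ {n2}
  [3] a ⇒ ∅ (Q stuck)

aaa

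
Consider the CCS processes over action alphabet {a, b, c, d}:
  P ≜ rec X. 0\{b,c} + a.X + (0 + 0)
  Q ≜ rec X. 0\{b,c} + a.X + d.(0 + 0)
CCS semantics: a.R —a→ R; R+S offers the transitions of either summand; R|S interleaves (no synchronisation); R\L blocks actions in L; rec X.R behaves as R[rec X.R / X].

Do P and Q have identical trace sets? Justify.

Reachable graph of P (1 states):
  m0 = rec X. 0\{b,c} + a.X + (0 + 0) → --a--▸ m0
Reachable graph of Q (2 states):
  n0 = rec X. 0\{b,c} + a.X + d.(0 + 0) → --a--▸ n0, --d--▸ n1
  n1 = 0 + 0 → ∅
Trace ⟨d⟩ through Q, begin at {n0}:
  [1] d ⇒ {n1}
  ✓ Q
Trace ⟨d⟩ through P, begin at {m0}:
  [1] d ⇒ ∅ (P stuck)

traces(P) ≠ traces(Q) — witness ⟨d⟩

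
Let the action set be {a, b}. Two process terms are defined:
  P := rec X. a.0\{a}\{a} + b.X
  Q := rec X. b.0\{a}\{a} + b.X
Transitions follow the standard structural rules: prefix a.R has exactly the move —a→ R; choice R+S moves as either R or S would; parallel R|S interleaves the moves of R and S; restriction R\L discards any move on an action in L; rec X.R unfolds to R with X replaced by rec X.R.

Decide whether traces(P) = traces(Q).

trace-distinct — witness ⟨a⟩

P's transition system — 2 states:
  u0 = rec X. a.0\{a}\{a} + b.X ⊢ —a→ u1, —b→ u0
  u1 = 0\{a}\{a} ⊢ (no moves)
Q's transition system — 2 states:
  v0 = rec X. b.0\{a}\{a} + b.X ⊢ —b→ v0, —b→ v1
  v1 = 0\{a}\{a} ⊢ (no moves)
Executing a from P (initial set {u0}):
  after a @ step 1: {u1}
  P completes σ.
Executing a from Q (initial set {v0}):
  after a @ step 1: ∅ (Q stuck)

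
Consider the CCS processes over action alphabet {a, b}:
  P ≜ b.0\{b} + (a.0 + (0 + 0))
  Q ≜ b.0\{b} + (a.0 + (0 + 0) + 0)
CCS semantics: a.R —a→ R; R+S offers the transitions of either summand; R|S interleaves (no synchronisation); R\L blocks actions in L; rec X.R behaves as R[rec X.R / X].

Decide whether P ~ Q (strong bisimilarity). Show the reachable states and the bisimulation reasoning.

P's transition system — 3 states:
  s0 = b.0\{b} + (a.0 + (0 + 0)) | --a--▸ s1, --b--▸ s2
  s1 = 0 | ·
  s2 = 0\{b} | ·
Q's transition system — 3 states:
  t0 = b.0\{b} + (a.0 + (0 + 0) + 0) | --a--▸ t1, --b--▸ t2
  t1 = 0 | ·
  t2 = 0\{b} | ·
Coarsest stable partition (strong bisimilarity classes):
  B0 = {s0, t0}
  B1 = {s1, s2, t1, t2}
s0 ∈ B0, t0 ∈ B0 → same block

P ~ Q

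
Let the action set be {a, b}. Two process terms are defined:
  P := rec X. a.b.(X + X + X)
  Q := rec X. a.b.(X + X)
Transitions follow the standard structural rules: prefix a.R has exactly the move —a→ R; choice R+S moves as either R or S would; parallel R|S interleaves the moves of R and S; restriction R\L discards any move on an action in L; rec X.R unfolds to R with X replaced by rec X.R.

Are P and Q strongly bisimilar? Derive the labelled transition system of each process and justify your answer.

LTS(P): 3 reachable states
  s0 = rec X. a.b.(X + X + X) ⊢ =a=> s1
  s1 = b.((rec X. a.b.(X + X + X)) + (rec X. a.b.(X + X + X)) + (rec X. a.b.(X + X + X))) ⊢ =b=> s2
  s2 = (rec X. a.b.(X + X + X)) + (rec X. a.b.(X + X + X)) + (rec X. a.b.(X + X + X)) ⊢ =a=> s1
LTS(Q): 3 reachable states
  t0 = rec X. a.b.(X + X) ⊢ =a=> t1
  t1 = b.((rec X. a.b.(X + X)) + (rec X. a.b.(X + X))) ⊢ =b=> t2
  t2 = (rec X. a.b.(X + X)) + (rec X. a.b.(X + X)) ⊢ =a=> t1
Bisimilarity quotient blocks:
  B0 = {s0, s2, t0, t2}
  B1 = {s1, t1}
s0 ∈ B0, t0 ∈ B0 → same block

bisimilar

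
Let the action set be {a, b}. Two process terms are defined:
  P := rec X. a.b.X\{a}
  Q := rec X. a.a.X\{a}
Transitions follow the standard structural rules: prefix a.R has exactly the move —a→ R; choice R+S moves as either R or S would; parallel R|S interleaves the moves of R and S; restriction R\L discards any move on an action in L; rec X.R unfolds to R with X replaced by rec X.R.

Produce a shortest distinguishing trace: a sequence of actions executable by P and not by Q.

Reachable graph of P (3 states):
  m0 = rec X. a.b.X\{a} → —a→ m1
  m1 = b.(rec X. a.b.X\{a})\{a} → —b→ m2
  m2 = (rec X. a.b.X\{a})\{a} → ∅
Reachable graph of Q (3 states):
  n0 = rec X. a.a.X\{a} → —a→ n1
  n1 = a.(rec X. a.a.X\{a})\{a} → —a→ n2
  n2 = (rec X. a.a.X\{a})\{a} → ∅
Trace ⟨ab⟩ through P, begin at {m0}:
  step 1 (a): {m1}
  step 2 (b): {m2}
  — P admits the full trace.
Trace ⟨ab⟩ through Q, begin at {n0}:
  step 1 (a): {n1}
  step 2 (b): ∅  — Q cannot continue

ab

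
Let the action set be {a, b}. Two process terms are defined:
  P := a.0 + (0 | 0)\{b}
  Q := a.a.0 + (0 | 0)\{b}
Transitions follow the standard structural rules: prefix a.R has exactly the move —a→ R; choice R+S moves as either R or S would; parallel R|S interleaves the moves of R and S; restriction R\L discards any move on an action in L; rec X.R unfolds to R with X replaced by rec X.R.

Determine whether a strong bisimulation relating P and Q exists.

Reachable graph of P (2 states):
  p0 = a.0 + (0 | 0)\{b} has moves -a-> p1
  p1 = 0 has moves ∅
Reachable graph of Q (3 states):
  q0 = a.a.0 + (0 | 0)\{b} has moves -a-> q1
  q1 = a.0 has moves -a-> q2
  q2 = 0 has moves ∅
Bisimilarity quotient blocks:
  B0 = {p0, q1}
  B1 = {p1, q2}
  B2 = {q0}
p0 ∈ B0, q0 ∈ B2 → different blocks

NO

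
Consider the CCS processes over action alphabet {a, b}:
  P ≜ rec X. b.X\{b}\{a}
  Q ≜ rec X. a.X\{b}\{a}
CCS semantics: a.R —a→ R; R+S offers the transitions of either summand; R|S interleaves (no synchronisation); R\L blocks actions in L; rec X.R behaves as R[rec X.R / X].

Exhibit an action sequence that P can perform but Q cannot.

b

Reachable graph of P (2 states):
  u0 = rec X. b.X\{b}\{a} ⊢ -b-> u1
  u1 = (rec X. b.X\{b}\{a})\{b}\{a} ⊢ stopped
Reachable graph of Q (2 states):
  v0 = rec X. a.X\{b}\{a} ⊢ -a-> v1
  v1 = (rec X. a.X\{b}\{a})\{b}\{a} ⊢ stopped
Executing b from P (initial set {u0}):
  [1] b ⇒ {u1}
  P completes σ.
Executing b from Q (initial set {v0}):
  [1] b ⇒ no successor for Q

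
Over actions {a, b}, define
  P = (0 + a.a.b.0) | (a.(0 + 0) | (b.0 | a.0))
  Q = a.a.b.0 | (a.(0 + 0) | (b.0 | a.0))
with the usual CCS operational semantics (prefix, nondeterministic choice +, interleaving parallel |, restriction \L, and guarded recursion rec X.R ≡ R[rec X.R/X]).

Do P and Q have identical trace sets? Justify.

YES

P's transition system — 32 states:
  u0 = (0 + a.a.b.0) | (a.(0 + 0) | (b.0 | a.0)) :: -a-> u1, -a-> u2, -a-> u3, -b-> u4
  u1 = (0 + a.a.b.0) | ((0 + 0) | (b.0 | a.0)) :: -a-> u5, -a-> u6, -b-> u7
  u2 = (0 + a.a.b.0) | (a.(0 + 0) | (b.0 | 0)) :: -a-> u5, -a-> u8, -b-> u9
  u3 = a.b.0 | (a.(0 + 0) | (b.0 | a.0)) :: -a-> u10, -a-> u6, -a-> u8, -b-> u11
  u4 = (0 + a.a.b.0) | (a.(0 + 0) | (0 | a.0)) :: -a-> u11, -a-> u7, -a-> u9
  u5 = (0 + a.a.b.0) | ((0 + 0) | (b.0 | 0)) :: -a-> u12, -b-> u13
  u6 = a.b.0 | ((0 + 0) | (b.0 | a.0)) :: -a-> u12, -a-> u14, -b-> u15
  u7 = (0 + a.a.b.0) | ((0 + 0) | (0 | a.0)) :: -a-> u13, -a-> u15
  u8 = a.b.0 | (a.(0 + 0) | (b.0 | 0)) :: -a-> u12, -a-> u16, -b-> u17
  u9 = (0 + a.a.b.0) | (a.(0 + 0) | (0 | 0)) :: -a-> u13, -a-> u17
  u10 = b.0 | (a.(0 + 0) | (b.0 | a.0)) :: -a-> u14, -a-> u16, -b-> u18, -b-> u19
  u11 = a.b.0 | (a.(0 + 0) | (0 | a.0)) :: -a-> u15, -a-> u17, -a-> u19
  u12 = a.b.0 | ((0 + 0) | (b.0 | 0)) :: -a-> u20, -b-> u21
  u13 = (0 + a.a.b.0) | ((0 + 0) | (0 | 0)) :: -a-> u21
  u14 = b.0 | ((0 + 0) | (b.0 | a.0)) :: -a-> u20, -b-> u22, -b-> u23
  u15 = a.b.0 | ((0 + 0) | (0 | a.0)) :: -a-> u21, -a-> u23
  u16 = b.0 | (a.(0 + 0) | (b.0 | 0)) :: -a-> u20, -b-> u24, -b-> u25
  u17 = a.b.0 | (a.(0 + 0) | (0 | 0)) :: -a-> u21, -a-> u25
  u18 = 0 | (a.(0 + 0) | (b.0 | a.0)) :: -a-> u22, -a-> u24, -b-> u26
  u19 = b.0 | (a.(0 + 0) | (0 | a.0)) :: -a-> u23, -a-> u25, -b-> u26
  u20 = b.0 | ((0 + 0) | (b.0 | 0)) :: -b-> u27, -b-> u28
  u21 = a.b.0 | ((0 + 0) | (0 | 0)) :: -a-> u28
  u22 = 0 | ((0 + 0) | (b.0 | a.0)) :: -a-> u27, -b-> u29
  u23 = b.0 | ((0 + 0) | (0 | a.0)) :: -a-> u28, -b-> u29
  u24 = 0 | (a.(0 + 0) | (b.0 | 0)) :: -a-> u27, -b-> u30
  u25 = b.0 | (a.(0 + 0) | (0 | 0)) :: -a-> u28, -b-> u30
  u26 = 0 | (a.(0 + 0) | (0 | a.0)) :: -a-> u29, -a-> u30
  u27 = 0 | ((0 + 0) | (b.0 | 0)) :: -b-> u31
  u28 = b.0 | ((0 + 0) | (0 | 0)) :: -b-> u31
  u29 = 0 | ((0 + 0) | (0 | a.0)) :: -a-> u31
  u30 = 0 | (a.(0 + 0) | (0 | 0)) :: -a-> u31
  u31 = 0 | ((0 + 0) | (0 | 0)) :: ∅
Q's transition system — 32 states:
  v0 = a.a.b.0 | (a.(0 + 0) | (b.0 | a.0)) :: -a-> v1, -a-> v2, -a-> v3, -b-> v4
  v1 = a.a.b.0 | ((0 + 0) | (b.0 | a.0)) :: -a-> v5, -a-> v6, -b-> v7
  v2 = a.a.b.0 | (a.(0 + 0) | (b.0 | 0)) :: -a-> v5, -a-> v8, -b-> v9
  v3 = a.b.0 | (a.(0 + 0) | (b.0 | a.0)) :: -a-> v10, -a-> v6, -a-> v8, -b-> v11
  v4 = a.a.b.0 | (a.(0 + 0) | (0 | a.0)) :: -a-> v11, -a-> v7, -a-> v9
  v5 = a.a.b.0 | ((0 + 0) | (b.0 | 0)) :: -a-> v12, -b-> v13
  v6 = a.b.0 | ((0 + 0) | (b.0 | a.0)) :: -a-> v12, -a-> v14, -b-> v15
  v7 = a.a.b.0 | ((0 + 0) | (0 | a.0)) :: -a-> v13, -a-> v15
  v8 = a.b.0 | (a.(0 + 0) | (b.0 | 0)) :: -a-> v12, -a-> v16, -b-> v17
  v9 = a.a.b.0 | (a.(0 + 0) | (0 | 0)) :: -a-> v13, -a-> v17
  v10 = b.0 | (a.(0 + 0) | (b.0 | a.0)) :: -a-> v14, -a-> v16, -b-> v18, -b-> v19
  v11 = a.b.0 | (a.(0 + 0) | (0 | a.0)) :: -a-> v15, -a-> v17, -a-> v19
  v12 = a.b.0 | ((0 + 0) | (b.0 | 0)) :: -a-> v20, -b-> v21
  v13 = a.a.b.0 | ((0 + 0) | (0 | 0)) :: -a-> v21
  v14 = b.0 | ((0 + 0) | (b.0 | a.0)) :: -a-> v20, -b-> v22, -b-> v23
  v15 = a.b.0 | ((0 + 0) | (0 | a.0)) :: -a-> v21, -a-> v23
  v16 = b.0 | (a.(0 + 0) | (b.0 | 0)) :: -a-> v20, -b-> v24, -b-> v25
  v17 = a.b.0 | (a.(0 + 0) | (0 | 0)) :: -a-> v21, -a-> v25
  v18 = 0 | (a.(0 + 0) | (b.0 | a.0)) :: -a-> v22, -a-> v24, -b-> v26
  v19 = b.0 | (a.(0 + 0) | (0 | a.0)) :: -a-> v23, -a-> v25, -b-> v26
  v20 = b.0 | ((0 + 0) | (b.0 | 0)) :: -b-> v27, -b-> v28
  v21 = a.b.0 | ((0 + 0) | (0 | 0)) :: -a-> v28
  v22 = 0 | ((0 + 0) | (b.0 | a.0)) :: -a-> v27, -b-> v29
  v23 = b.0 | ((0 + 0) | (0 | a.0)) :: -a-> v28, -b-> v29
  v24 = 0 | (a.(0 + 0) | (b.0 | 0)) :: -a-> v27, -b-> v30
  v25 = b.0 | (a.(0 + 0) | (0 | 0)) :: -a-> v28, -b-> v30
  v26 = 0 | (a.(0 + 0) | (0 | a.0)) :: -a-> v29, -a-> v30
  v27 = 0 | ((0 + 0) | (b.0 | 0)) :: -b-> v31
  v28 = b.0 | ((0 + 0) | (0 | 0)) :: -b-> v31
  v29 = 0 | ((0 + 0) | (0 | a.0)) :: -a-> v31
  v30 = 0 | (a.(0 + 0) | (0 | 0)) :: -a-> v31
  v31 = 0 | ((0 + 0) | (0 | 0)) :: ∅
Partition-refinement fixed point:
  B0 = {u0, v0}
  B1 = {u1, u2, v1, v2}
  B2 = {u6, u8, v6, v8}
  B3 = {u14, u16, v14, v16}
  B4 = {u22, u23, u24, u25, v22, v23, v24, v25}
  B5 = {u29, u30, v29, v30}
  B6 = {u31, v31}
  B7 = {u27, u28, v27, v28}
  B8 = {u20, v20}
  B9 = {u15, u17, v15, v17}
  B10 = {u21, v21}
  B11 = {u12, v12}
  B12 = {u7, u9, v7, v9}
  B13 = {u13, v13}
  B14 = {u5, v5}
  B15 = {u4, v4}
  B16 = {u11, v11}
  B17 = {u18, u19, v18, v19}
  B18 = {u26, v26}
  B19 = {u3, v3}
  B20 = {u10, v10}
u0 ∈ B0, v0 ∈ B0 → same block
Bisimilar ⇒ trace-equivalent.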